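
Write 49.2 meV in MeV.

milli = 10^-3, mega = 10^6; factor is 10^-9.
49.2 × 10^-9 = 0.0000000492

0.0000000492 MeV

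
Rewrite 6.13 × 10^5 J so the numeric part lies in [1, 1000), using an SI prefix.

= 613 × 10^3 J; 10^3 is kilo.

613 kJ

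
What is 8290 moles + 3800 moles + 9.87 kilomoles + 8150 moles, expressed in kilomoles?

In kilomoles:
  8290 moles = 8290 × 10^-3 kilomoles = 8.29
  3800 moles = 3800 × 10^-3 kilomoles = 3.8
  9.87 kilomoles → 9.87
  8150 moles = 8150 × 10^-3 kilomoles = 8.15
Sum: 8.29 + 3.8 + 9.87 + 8.15 = 30.11

30.11 kilomoles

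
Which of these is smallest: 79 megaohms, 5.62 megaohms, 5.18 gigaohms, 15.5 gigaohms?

79 megaohms = 79000000 ohms
5.62 megaohms = 5620000 ohms
5.18 gigaohms = 5180000000 ohms
15.5 gigaohms = 15500000000 ohms

5.62 megaohms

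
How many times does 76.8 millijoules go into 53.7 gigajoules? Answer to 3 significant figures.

699000000000

(53.7 × 10^9) / (76.8 × 10^-3) = 0.6992 × 10^12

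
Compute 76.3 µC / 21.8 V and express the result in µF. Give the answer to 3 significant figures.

3.50 µF

(76.3 × 10^-6) / (21.8) = 3.5 × 10^-6 F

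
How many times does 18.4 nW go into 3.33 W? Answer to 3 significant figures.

181000000

(3.33) / (18.4 × 10⁻⁹) = 0.181 × 10⁹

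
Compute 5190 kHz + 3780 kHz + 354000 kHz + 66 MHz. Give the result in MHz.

428.97 MHz

In MHz:
  5190 kHz = 5190 × 10⁻³ MHz = 5.19
  3780 kHz = 3780 × 10⁻³ MHz = 3.78
  354000 kHz = 354000 × 10⁻³ MHz = 354
  66 MHz → 66
Sum: 5.19 + 3.78 + 354 + 66 = 428.97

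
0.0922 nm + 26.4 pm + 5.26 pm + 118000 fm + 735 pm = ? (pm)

In pm:
  0.0922 nm = 0.0922e3 pm = 92.2
  26.4 pm → 26.4
  5.26 pm → 5.26
  118000 fm = 118000e-3 pm = 118
  735 pm → 735
Sum: 92.2 + 26.4 + 5.26 + 118 + 735 = 976.86

976.86 pm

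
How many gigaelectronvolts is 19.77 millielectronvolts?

milli = 1e-3, giga = 1e9; factor is 1e-12.
19.77 × 1e-12 = 0.00000000001977

0.00000000001977 gigaelectronvolts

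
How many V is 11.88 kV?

11880 V

kilo = 10^3, (no prefix) = 10^0; factor is 10^3.
11.88 × 10^3 = 11880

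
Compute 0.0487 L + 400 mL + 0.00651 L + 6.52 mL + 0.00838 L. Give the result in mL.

470.11 mL

In mL:
  0.0487 L = 0.0487e3 mL = 48.7
  400 mL → 400
  0.00651 L = 0.00651e3 mL = 6.51
  6.52 mL → 6.52
  0.00838 L = 0.00838e3 mL = 8.38
Sum: 48.7 + 400 + 6.51 + 6.52 + 8.38 = 470.11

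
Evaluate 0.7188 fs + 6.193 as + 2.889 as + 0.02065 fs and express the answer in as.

748.532 as

In as:
  0.7188 fs = 0.7188 × 10^3 as = 718.8
  6.193 as → 6.193
  2.889 as → 2.889
  0.02065 fs = 0.02065 × 10^3 as = 20.65
Sum: 718.8 + 6.193 + 2.889 + 20.65 = 748.532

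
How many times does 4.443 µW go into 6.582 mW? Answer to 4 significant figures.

1481

(6.582 × 10^-3) / (4.443 × 10^-6) = 1.4814 × 10^3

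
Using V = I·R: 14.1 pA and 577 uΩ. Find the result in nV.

0.0000081357 nV

14.1e-12 × 577e-6 = 8135.7e-18 V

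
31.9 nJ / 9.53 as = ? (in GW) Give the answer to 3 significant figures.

3.35 GW

(31.9 × 10⁻⁹) / (9.53 × 10⁻¹⁸) = 3.3473 × 10⁹ W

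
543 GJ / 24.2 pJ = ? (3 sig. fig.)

22400000000000000000000

(543 × 10^9) / (24.2 × 10^-12) = 22.44 × 10^21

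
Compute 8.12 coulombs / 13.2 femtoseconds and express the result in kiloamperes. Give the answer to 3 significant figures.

(8.12) / (13.2e-15) = 0.61515e15 A

615000000000 kiloamperes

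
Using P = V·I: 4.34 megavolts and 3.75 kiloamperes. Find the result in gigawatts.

4.34 × 10^6 × 3.75 × 10^3 = 16.275 × 10^9 W

16.275 gigawatts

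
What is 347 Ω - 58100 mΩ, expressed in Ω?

288.9 Ω

In Ω:
  347 Ω → 347
  58100 mΩ = 58100e-3 Ω = 58.1
Difference: 347 - 58.1 = 288.9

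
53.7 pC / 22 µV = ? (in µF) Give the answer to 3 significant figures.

2.44 µF

(53.7e-12) / (22e-6) = 2.4409e-6 F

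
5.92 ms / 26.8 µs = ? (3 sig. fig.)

(5.92 × 10⁻³) / (26.8 × 10⁻⁶) = 0.2209 × 10³

221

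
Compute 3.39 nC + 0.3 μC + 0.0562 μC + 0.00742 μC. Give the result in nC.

367.01 nC

In nC:
  3.39 nC → 3.39
  0.3 μC = 0.3 × 10³ nC = 300
  0.0562 μC = 0.0562 × 10³ nC = 56.2
  0.00742 μC = 0.00742 × 10³ nC = 7.42
Sum: 3.39 + 300 + 56.2 + 7.42 = 367.01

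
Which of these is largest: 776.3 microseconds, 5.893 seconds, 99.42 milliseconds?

776.3 microseconds = 0.0007763 seconds
5.893 seconds = 5.893 seconds
99.42 milliseconds = 0.09942 seconds

5.893 seconds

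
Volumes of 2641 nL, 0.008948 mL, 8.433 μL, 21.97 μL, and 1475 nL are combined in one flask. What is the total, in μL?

In μL:
  2641 nL = 2641e-3 μL = 2.641
  0.008948 mL = 0.008948e3 μL = 8.948
  8.433 μL → 8.433
  21.97 μL → 21.97
  1475 nL = 1475e-3 μL = 1.475
Sum: 2.641 + 8.948 + 8.433 + 21.97 + 1.475 = 43.467

43.467 μL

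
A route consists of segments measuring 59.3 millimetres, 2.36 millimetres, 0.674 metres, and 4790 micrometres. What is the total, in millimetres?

740.45 millimetres

In millimetres:
  59.3 millimetres → 59.3
  2.36 millimetres → 2.36
  0.674 metres = 0.674 × 10^3 millimetres = 674
  4790 micrometres = 4790 × 10^-3 millimetres = 4.79
Sum: 59.3 + 2.36 + 674 + 4.79 = 740.45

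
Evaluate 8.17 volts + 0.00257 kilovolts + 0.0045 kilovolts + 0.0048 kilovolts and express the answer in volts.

In volts:
  8.17 volts → 8.17
  0.00257 kilovolts = 0.00257 × 10^3 volts = 2.57
  0.0045 kilovolts = 0.0045 × 10^3 volts = 4.5
  0.0048 kilovolts = 0.0048 × 10^3 volts = 4.8
Sum: 8.17 + 2.57 + 4.5 + 4.8 = 20.04

20.04 volts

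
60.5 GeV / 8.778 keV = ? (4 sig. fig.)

6892000

(60.5 × 10^9) / (8.778 × 10^3) = 6.8922 × 10^6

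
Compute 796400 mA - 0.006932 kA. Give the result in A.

In A:
  796400 mA = 796400e-3 A = 796.4
  0.006932 kA = 0.006932e3 A = 6.932
Difference: 796.4 - 6.932 = 789.468

789.468 A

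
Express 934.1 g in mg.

(no prefix) = 10⁰, milli = 10⁻³; factor is 10³.
934.1 × 10³ = 934100

934100 mg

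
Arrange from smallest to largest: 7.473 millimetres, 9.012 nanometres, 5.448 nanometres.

5.448 nanometres < 9.012 nanometres < 7.473 millimetres

7.473 millimetres = 0.007473 metres
9.012 nanometres = 0.000000009012 metres
5.448 nanometres = 0.000000005448 metres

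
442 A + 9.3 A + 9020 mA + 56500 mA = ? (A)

516.82 A

In A:
  442 A → 442
  9.3 A → 9.3
  9020 mA = 9020 × 10⁻³ A = 9.02
  56500 mA = 56500 × 10⁻³ A = 56.5
Sum: 442 + 9.3 + 9.02 + 56.5 = 516.82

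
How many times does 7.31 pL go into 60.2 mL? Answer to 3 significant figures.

(60.2 × 10⁻³) / (7.31 × 10⁻¹²) = 8.235 × 10⁹

8240000000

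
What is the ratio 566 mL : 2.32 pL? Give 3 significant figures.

244000000000

(566 × 10^-3) / (2.32 × 10^-12) = 244 × 10^9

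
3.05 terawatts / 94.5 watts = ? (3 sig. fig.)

(3.05 × 10^12) / (94.5) = 0.03228 × 10^12

32300000000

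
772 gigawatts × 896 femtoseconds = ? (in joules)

0.691712 joules

772 × 10⁹ × 896 × 10⁻¹⁵ = 691712 × 10⁻⁶ J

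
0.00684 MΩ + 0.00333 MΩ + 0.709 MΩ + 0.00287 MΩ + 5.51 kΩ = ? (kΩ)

727.55 kΩ

In kΩ:
  0.00684 MΩ = 0.00684 × 10^3 kΩ = 6.84
  0.00333 MΩ = 0.00333 × 10^3 kΩ = 3.33
  0.709 MΩ = 0.709 × 10^3 kΩ = 709
  0.00287 MΩ = 0.00287 × 10^3 kΩ = 2.87
  5.51 kΩ → 5.51
Sum: 6.84 + 3.33 + 709 + 2.87 + 5.51 = 727.55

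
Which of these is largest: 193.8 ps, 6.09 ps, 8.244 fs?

193.8 ps = 0.0000000001938 s
6.09 ps = 0.00000000000609 s
8.244 fs = 0.000000000000008244 s

193.8 ps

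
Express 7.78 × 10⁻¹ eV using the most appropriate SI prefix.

778 meV

= 778 × 10⁻³ eV; 10⁻³ is milli.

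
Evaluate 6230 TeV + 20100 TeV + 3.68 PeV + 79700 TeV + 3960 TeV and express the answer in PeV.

In PeV:
  6230 TeV = 6230 × 10^-3 PeV = 6.23
  20100 TeV = 20100 × 10^-3 PeV = 20.1
  3.68 PeV → 3.68
  79700 TeV = 79700 × 10^-3 PeV = 79.7
  3960 TeV = 3960 × 10^-3 PeV = 3.96
Sum: 6.23 + 20.1 + 3.68 + 79.7 + 3.96 = 113.67

113.67 PeV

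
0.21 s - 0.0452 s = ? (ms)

In ms:
  0.21 s = 0.21 × 10³ ms = 210
  0.0452 s = 0.0452 × 10³ ms = 45.2
Difference: 210 - 45.2 = 164.8

164.8 ms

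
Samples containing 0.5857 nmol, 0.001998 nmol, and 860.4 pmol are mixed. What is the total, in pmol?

In pmol:
  0.5857 nmol = 0.5857e3 pmol = 585.7
  0.001998 nmol = 0.001998e3 pmol = 1.998
  860.4 pmol → 860.4
Sum: 585.7 + 1.998 + 860.4 = 1448.098

1448.098 pmol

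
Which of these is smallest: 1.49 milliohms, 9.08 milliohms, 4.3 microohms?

4.3 microohms

1.49 milliohms = 0.00149 ohms
9.08 milliohms = 0.00908 ohms
4.3 microohms = 0.0000043 ohms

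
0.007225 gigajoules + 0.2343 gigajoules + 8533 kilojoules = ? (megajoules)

250.058 megajoules

In megajoules:
  0.007225 gigajoules = 0.007225 × 10³ megajoules = 7.225
  0.2343 gigajoules = 0.2343 × 10³ megajoules = 234.3
  8533 kilojoules = 8533 × 10⁻³ megajoules = 8.533
Sum: 7.225 + 234.3 + 8.533 = 250.058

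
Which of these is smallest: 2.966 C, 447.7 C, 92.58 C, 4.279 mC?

2.966 C = 2.966 C
447.7 C = 447.7 C
92.58 C = 92.58 C
4.279 mC = 0.004279 C

4.279 mC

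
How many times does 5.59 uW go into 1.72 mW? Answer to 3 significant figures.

(1.72 × 10^-3) / (5.59 × 10^-6) = 0.3077 × 10^3

308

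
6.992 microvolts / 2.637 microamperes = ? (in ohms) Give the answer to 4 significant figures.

2.651 ohms

(6.992e-6) / (2.637e-6) = 2.6515 Ω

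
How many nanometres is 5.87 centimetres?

centi = 10⁻², nano = 10⁻⁹; factor is 10⁷.
5.87 × 10⁷ = 58700000

58700000 nanometres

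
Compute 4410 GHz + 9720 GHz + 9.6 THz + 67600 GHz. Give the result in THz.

In THz:
  4410 GHz = 4410 × 10^-3 THz = 4.41
  9720 GHz = 9720 × 10^-3 THz = 9.72
  9.6 THz → 9.6
  67600 GHz = 67600 × 10^-3 THz = 67.6
Sum: 4.41 + 9.72 + 9.6 + 67.6 = 91.33

91.33 THz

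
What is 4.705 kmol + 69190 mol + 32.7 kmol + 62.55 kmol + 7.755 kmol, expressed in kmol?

176.9 kmol

In kmol:
  4.705 kmol → 4.705
  69190 mol = 69190 × 10^-3 kmol = 69.19
  32.7 kmol → 32.7
  62.55 kmol → 62.55
  7.755 kmol → 7.755
Sum: 4.705 + 69.19 + 32.7 + 62.55 + 7.755 = 176.9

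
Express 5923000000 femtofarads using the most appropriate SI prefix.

5.923 microfarads

= 5.923 × 10^-6 farads; 10^-6 is micro.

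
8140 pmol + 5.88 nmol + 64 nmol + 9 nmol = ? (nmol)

In nmol:
  8140 pmol = 8140 × 10⁻³ nmol = 8.14
  5.88 nmol → 5.88
  64 nmol → 64
  9 nmol → 9
Sum: 8.14 + 5.88 + 64 + 9 = 87.02

87.02 nmol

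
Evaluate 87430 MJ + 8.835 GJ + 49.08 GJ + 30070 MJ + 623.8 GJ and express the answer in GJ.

799.215 GJ

In GJ:
  87430 MJ = 87430 × 10^-3 GJ = 87.43
  8.835 GJ → 8.835
  49.08 GJ → 49.08
  30070 MJ = 30070 × 10^-3 GJ = 30.07
  623.8 GJ → 623.8
Sum: 87.43 + 8.835 + 49.08 + 30.07 + 623.8 = 799.215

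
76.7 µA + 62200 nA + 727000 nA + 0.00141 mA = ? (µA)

In µA:
  76.7 µA → 76.7
  62200 nA = 62200 × 10^-3 µA = 62.2
  727000 nA = 727000 × 10^-3 µA = 727
  0.00141 mA = 0.00141 × 10^3 µA = 1.41
Sum: 76.7 + 62.2 + 727 + 1.41 = 867.31

867.31 µA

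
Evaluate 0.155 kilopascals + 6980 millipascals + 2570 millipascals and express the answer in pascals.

164.55 pascals

In pascals:
  0.155 kilopascals = 0.155 × 10³ pascals = 155
  6980 millipascals = 6980 × 10⁻³ pascals = 6.98
  2570 millipascals = 2570 × 10⁻³ pascals = 2.57
Sum: 155 + 6.98 + 2.57 = 164.55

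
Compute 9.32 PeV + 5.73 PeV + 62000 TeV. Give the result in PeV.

In PeV:
  9.32 PeV → 9.32
  5.73 PeV → 5.73
  62000 TeV = 62000 × 10^-3 PeV = 62
Sum: 9.32 + 5.73 + 62 = 77.05

77.05 PeV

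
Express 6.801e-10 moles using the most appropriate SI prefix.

= 680.1e-12 moles; 1e-12 is pico.

680.1 picomoles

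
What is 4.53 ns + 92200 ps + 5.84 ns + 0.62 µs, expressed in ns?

722.57 ns

In ns:
  4.53 ns → 4.53
  92200 ps = 92200 × 10^-3 ns = 92.2
  5.84 ns → 5.84
  0.62 µs = 0.62 × 10^3 ns = 620
Sum: 4.53 + 92.2 + 5.84 + 620 = 722.57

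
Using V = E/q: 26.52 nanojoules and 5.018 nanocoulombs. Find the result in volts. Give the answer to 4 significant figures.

5.285 volts

(26.52 × 10^-9) / (5.018 × 10^-9) = 5.28497 V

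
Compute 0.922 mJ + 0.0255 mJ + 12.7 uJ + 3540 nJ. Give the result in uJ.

963.74 uJ

In uJ:
  0.922 mJ = 0.922 × 10³ uJ = 922
  0.0255 mJ = 0.0255 × 10³ uJ = 25.5
  12.7 uJ → 12.7
  3540 nJ = 3540 × 10⁻³ uJ = 3.54
Sum: 922 + 25.5 + 12.7 + 3.54 = 963.74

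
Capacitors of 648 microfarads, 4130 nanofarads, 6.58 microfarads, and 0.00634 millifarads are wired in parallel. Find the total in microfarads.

665.05 microfarads

In microfarads:
  648 microfarads → 648
  4130 nanofarads = 4130 × 10^-3 microfarads = 4.13
  6.58 microfarads → 6.58
  0.00634 millifarads = 0.00634 × 10^3 microfarads = 6.34
Sum: 648 + 4.13 + 6.58 + 6.34 = 665.05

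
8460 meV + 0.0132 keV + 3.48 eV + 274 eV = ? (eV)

In eV:
  8460 meV = 8460 × 10^-3 eV = 8.46
  0.0132 keV = 0.0132 × 10^3 eV = 13.2
  3.48 eV → 3.48
  274 eV → 274
Sum: 8.46 + 13.2 + 3.48 + 274 = 299.14

299.14 eV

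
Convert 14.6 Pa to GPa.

(no prefix) = 10^0, giga = 10^9; factor is 10^-9.
14.6 × 10^-9 = 0.0000000146

0.0000000146 GPa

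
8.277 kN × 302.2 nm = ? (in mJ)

2.5013094 mJ

8.277 × 10^3 × 302.2 × 10^-9 = 2501.3094 × 10^-6 J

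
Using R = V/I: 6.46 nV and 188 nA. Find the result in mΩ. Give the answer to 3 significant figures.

34.4 mΩ

(6.46 × 10^-9) / (188 × 10^-9) = 0.034362 Ω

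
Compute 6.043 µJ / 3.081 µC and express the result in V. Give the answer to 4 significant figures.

1.961 V

(6.043e-6) / (3.081e-6) = 1.96138 V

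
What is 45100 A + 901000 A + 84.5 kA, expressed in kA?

1030.6 kA

In kA:
  45100 A = 45100 × 10^-3 kA = 45.1
  901000 A = 901000 × 10^-3 kA = 901
  84.5 kA → 84.5
Sum: 45.1 + 901 + 84.5 = 1030.6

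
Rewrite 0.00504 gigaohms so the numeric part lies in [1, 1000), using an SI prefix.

5.04 megaohms

= 5.04e6 ohms; 1e6 is mega.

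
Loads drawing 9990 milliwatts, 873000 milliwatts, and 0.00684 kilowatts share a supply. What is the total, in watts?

889.83 watts

In watts:
  9990 milliwatts = 9990e-3 watts = 9.99
  873000 milliwatts = 873000e-3 watts = 873
  0.00684 kilowatts = 0.00684e3 watts = 6.84
Sum: 9.99 + 873 + 6.84 = 889.83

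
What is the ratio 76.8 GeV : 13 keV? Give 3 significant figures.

(76.8 × 10⁹) / (13 × 10³) = 5.908 × 10⁶

5910000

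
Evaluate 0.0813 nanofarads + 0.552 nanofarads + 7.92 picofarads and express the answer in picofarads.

In picofarads:
  0.0813 nanofarads = 0.0813 × 10^3 picofarads = 81.3
  0.552 nanofarads = 0.552 × 10^3 picofarads = 552
  7.92 picofarads → 7.92
Sum: 81.3 + 552 + 7.92 = 641.22

641.22 picofarads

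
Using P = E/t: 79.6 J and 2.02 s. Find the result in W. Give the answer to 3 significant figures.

39.4 W

(79.6) / (2.02) = 39.406 W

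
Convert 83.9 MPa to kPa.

83900 kPa

mega = 10^6, kilo = 10^3; factor is 10^3.
83.9 × 10^3 = 83900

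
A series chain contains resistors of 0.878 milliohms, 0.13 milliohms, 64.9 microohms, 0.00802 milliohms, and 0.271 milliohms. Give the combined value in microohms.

1351.92 microohms

In microohms:
  0.878 milliohms = 0.878e3 microohms = 878
  0.13 milliohms = 0.13e3 microohms = 130
  64.9 microohms → 64.9
  0.00802 milliohms = 0.00802e3 microohms = 8.02
  0.271 milliohms = 0.271e3 microohms = 271
Sum: 878 + 130 + 64.9 + 8.02 + 271 = 1351.92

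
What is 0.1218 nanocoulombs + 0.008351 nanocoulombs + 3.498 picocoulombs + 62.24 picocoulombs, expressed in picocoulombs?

In picocoulombs:
  0.1218 nanocoulombs = 0.1218 × 10³ picocoulombs = 121.8
  0.008351 nanocoulombs = 0.008351 × 10³ picocoulombs = 8.351
  3.498 picocoulombs → 3.498
  62.24 picocoulombs → 62.24
Sum: 121.8 + 8.351 + 3.498 + 62.24 = 195.889

195.889 picocoulombs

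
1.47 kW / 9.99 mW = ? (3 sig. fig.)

147000

(1.47 × 10^3) / (9.99 × 10^-3) = 0.1471 × 10^6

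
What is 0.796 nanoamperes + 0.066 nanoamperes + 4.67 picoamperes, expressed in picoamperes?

In picoamperes:
  0.796 nanoamperes = 0.796e3 picoamperes = 796
  0.066 nanoamperes = 0.066e3 picoamperes = 66
  4.67 picoamperes → 4.67
Sum: 796 + 66 + 4.67 = 866.67

866.67 picoamperes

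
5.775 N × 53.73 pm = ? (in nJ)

0.31029075 nJ

5.775 × 53.73e-12 = 310.29075e-12 J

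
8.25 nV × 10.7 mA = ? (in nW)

8.25 × 10^-9 × 10.7 × 10^-3 = 88.275 × 10^-12 W

0.088275 nW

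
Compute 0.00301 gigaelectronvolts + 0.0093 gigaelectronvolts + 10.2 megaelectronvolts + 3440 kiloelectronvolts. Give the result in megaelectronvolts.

25.95 megaelectronvolts

In megaelectronvolts:
  0.00301 gigaelectronvolts = 0.00301e3 megaelectronvolts = 3.01
  0.0093 gigaelectronvolts = 0.0093e3 megaelectronvolts = 9.3
  10.2 megaelectronvolts → 10.2
  3440 kiloelectronvolts = 3440e-3 megaelectronvolts = 3.44
Sum: 3.01 + 9.3 + 10.2 + 3.44 = 25.95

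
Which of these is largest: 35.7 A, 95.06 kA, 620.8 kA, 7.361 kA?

620.8 kA

35.7 A = 35.7 A
95.06 kA = 95060 A
620.8 kA = 620800 A
7.361 kA = 7361 A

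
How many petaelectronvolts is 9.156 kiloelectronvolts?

kilo = 10³, peta = 10¹⁵; factor is 10⁻¹².
9.156 × 10⁻¹² = 0.000000000009156

0.000000000009156 petaelectronvolts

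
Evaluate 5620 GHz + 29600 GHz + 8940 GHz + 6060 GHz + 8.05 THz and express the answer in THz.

In THz:
  5620 GHz = 5620 × 10⁻³ THz = 5.62
  29600 GHz = 29600 × 10⁻³ THz = 29.6
  8940 GHz = 8940 × 10⁻³ THz = 8.94
  6060 GHz = 6060 × 10⁻³ THz = 6.06
  8.05 THz → 8.05
Sum: 5.62 + 29.6 + 8.94 + 6.06 + 8.05 = 58.27

58.27 THz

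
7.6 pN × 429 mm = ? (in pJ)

7.6 × 10^-12 × 429 × 10^-3 = 3260.4 × 10^-15 J

3.2604 pJ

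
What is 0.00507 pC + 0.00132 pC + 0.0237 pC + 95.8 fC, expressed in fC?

In fC:
  0.00507 pC = 0.00507 × 10^3 fC = 5.07
  0.00132 pC = 0.00132 × 10^3 fC = 1.32
  0.0237 pC = 0.0237 × 10^3 fC = 23.7
  95.8 fC → 95.8
Sum: 5.07 + 1.32 + 23.7 + 95.8 = 125.89

125.89 fC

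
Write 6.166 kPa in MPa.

kilo = 10^3, mega = 10^6; factor is 10^-3.
6.166 × 10^-3 = 0.006166

0.006166 MPa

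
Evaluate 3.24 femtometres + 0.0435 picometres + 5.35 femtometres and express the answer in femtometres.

52.09 femtometres

In femtometres:
  3.24 femtometres → 3.24
  0.0435 picometres = 0.0435 × 10³ femtometres = 43.5
  5.35 femtometres → 5.35
Sum: 3.24 + 43.5 + 5.35 = 52.09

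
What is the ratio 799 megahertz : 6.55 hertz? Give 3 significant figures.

122000000

(799 × 10⁶) / (6.55) = 122 × 10⁶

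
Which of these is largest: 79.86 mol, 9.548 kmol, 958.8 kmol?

79.86 mol = 79.86 mol
9.548 kmol = 9548 mol
958.8 kmol = 958800 mol

958.8 kmol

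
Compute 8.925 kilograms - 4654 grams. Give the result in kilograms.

4.271 kilograms

In kilograms:
  8.925 kilograms → 8.925
  4654 grams = 4654 × 10^-3 kilograms = 4.654
Difference: 8.925 - 4.654 = 4.271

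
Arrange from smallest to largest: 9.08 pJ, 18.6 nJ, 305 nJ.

9.08 pJ < 18.6 nJ < 305 nJ

9.08 pJ = 0.00000000000908 J
18.6 nJ = 0.0000000186 J
305 nJ = 0.000000305 J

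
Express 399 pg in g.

0.000000000399 g

pico = 10^-12, (no prefix) = 10^0; factor is 10^-12.
399 × 10^-12 = 0.000000000399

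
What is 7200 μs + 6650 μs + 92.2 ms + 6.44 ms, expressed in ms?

112.49 ms

In ms:
  7200 μs = 7200 × 10^-3 ms = 7.2
  6650 μs = 6650 × 10^-3 ms = 6.65
  92.2 ms → 92.2
  6.44 ms → 6.44
Sum: 7.2 + 6.65 + 92.2 + 6.44 = 112.49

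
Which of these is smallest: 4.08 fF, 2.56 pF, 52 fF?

4.08 fF

4.08 fF = 0.00000000000000408 F
2.56 pF = 0.00000000000256 F
52 fF = 0.000000000000052 F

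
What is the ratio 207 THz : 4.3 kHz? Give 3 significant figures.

(207 × 10¹²) / (4.3 × 10³) = 48.14 × 10⁹

48100000000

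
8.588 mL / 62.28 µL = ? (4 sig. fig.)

137.9

(8.588e-3) / (62.28e-6) = 0.13789e3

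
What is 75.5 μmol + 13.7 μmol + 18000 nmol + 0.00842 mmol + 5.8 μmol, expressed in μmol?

In μmol:
  75.5 μmol → 75.5
  13.7 μmol → 13.7
  18000 nmol = 18000 × 10^-3 μmol = 18
  0.00842 mmol = 0.00842 × 10^3 μmol = 8.42
  5.8 μmol → 5.8
Sum: 75.5 + 13.7 + 18 + 8.42 + 5.8 = 121.42

121.42 μmol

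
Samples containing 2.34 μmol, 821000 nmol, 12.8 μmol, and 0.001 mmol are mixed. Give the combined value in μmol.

In μmol:
  2.34 μmol → 2.34
  821000 nmol = 821000 × 10⁻³ μmol = 821
  12.8 μmol → 12.8
  0.001 mmol = 0.001 × 10³ μmol = 1
Sum: 2.34 + 821 + 12.8 + 1 = 837.14

837.14 μmol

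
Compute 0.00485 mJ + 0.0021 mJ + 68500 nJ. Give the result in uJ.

75.45 uJ

In uJ:
  0.00485 mJ = 0.00485 × 10³ uJ = 4.85
  0.0021 mJ = 0.0021 × 10³ uJ = 2.1
  68500 nJ = 68500 × 10⁻³ uJ = 68.5
Sum: 4.85 + 2.1 + 68.5 = 75.45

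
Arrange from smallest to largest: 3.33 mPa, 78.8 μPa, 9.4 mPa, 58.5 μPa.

58.5 μPa < 78.8 μPa < 3.33 mPa < 9.4 mPa

3.33 mPa = 0.00333 Pa
78.8 μPa = 0.0000788 Pa
9.4 mPa = 0.0094 Pa
58.5 μPa = 0.0000585 Pa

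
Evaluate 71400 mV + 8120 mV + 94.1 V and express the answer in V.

173.62 V

In V:
  71400 mV = 71400 × 10^-3 V = 71.4
  8120 mV = 8120 × 10^-3 V = 8.12
  94.1 V → 94.1
Sum: 71.4 + 8.12 + 94.1 = 173.62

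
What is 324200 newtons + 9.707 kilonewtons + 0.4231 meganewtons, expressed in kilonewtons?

In kilonewtons:
  324200 newtons = 324200e-3 kilonewtons = 324.2
  9.707 kilonewtons → 9.707
  0.4231 meganewtons = 0.4231e3 kilonewtons = 423.1
Sum: 324.2 + 9.707 + 423.1 = 757.007

757.007 kilonewtons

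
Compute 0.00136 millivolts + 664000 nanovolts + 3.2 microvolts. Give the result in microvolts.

668.56 microvolts

In microvolts:
  0.00136 millivolts = 0.00136e3 microvolts = 1.36
  664000 nanovolts = 664000e-3 microvolts = 664
  3.2 microvolts → 3.2
Sum: 1.36 + 664 + 3.2 = 668.56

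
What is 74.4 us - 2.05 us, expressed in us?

72.35 us

In us:
  74.4 us → 74.4
  2.05 us → 2.05
Difference: 74.4 - 2.05 = 72.35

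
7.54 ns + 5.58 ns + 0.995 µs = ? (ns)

In ns:
  7.54 ns → 7.54
  5.58 ns → 5.58
  0.995 µs = 0.995 × 10^3 ns = 995
Sum: 7.54 + 5.58 + 995 = 1008.12

1008.12 ns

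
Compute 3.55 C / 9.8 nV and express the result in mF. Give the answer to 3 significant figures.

362000000000 mF

(3.55) / (9.8 × 10⁻⁹) = 0.36224 × 10⁹ F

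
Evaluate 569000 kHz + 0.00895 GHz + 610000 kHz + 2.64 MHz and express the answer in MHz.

1190.59 MHz

In MHz:
  569000 kHz = 569000 × 10⁻³ MHz = 569
  0.00895 GHz = 0.00895 × 10³ MHz = 8.95
  610000 kHz = 610000 × 10⁻³ MHz = 610
  2.64 MHz → 2.64
Sum: 569 + 8.95 + 610 + 2.64 = 1190.59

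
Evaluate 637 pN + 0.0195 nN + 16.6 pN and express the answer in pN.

In pN:
  637 pN → 637
  0.0195 nN = 0.0195 × 10³ pN = 19.5
  16.6 pN → 16.6
Sum: 637 + 19.5 + 16.6 = 673.1

673.1 pN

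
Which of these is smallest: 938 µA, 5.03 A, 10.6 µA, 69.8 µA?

938 µA = 0.000938 A
5.03 A = 5.03 A
10.6 µA = 0.0000106 A
69.8 µA = 0.0000698 A

10.6 µA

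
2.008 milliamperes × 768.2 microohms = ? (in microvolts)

2.008e-3 × 768.2e-6 = 1542.5456e-9 V

1.5425456 microvolts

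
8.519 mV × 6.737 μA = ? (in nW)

57.392503 nW

8.519 × 10^-3 × 6.737 × 10^-6 = 57.392503 × 10^-9 W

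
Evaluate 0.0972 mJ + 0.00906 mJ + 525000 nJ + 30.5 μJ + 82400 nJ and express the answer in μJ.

In μJ:
  0.0972 mJ = 0.0972 × 10^3 μJ = 97.2
  0.00906 mJ = 0.00906 × 10^3 μJ = 9.06
  525000 nJ = 525000 × 10^-3 μJ = 525
  30.5 μJ → 30.5
  82400 nJ = 82400 × 10^-3 μJ = 82.4
Sum: 97.2 + 9.06 + 525 + 30.5 + 82.4 = 744.16

744.16 μJ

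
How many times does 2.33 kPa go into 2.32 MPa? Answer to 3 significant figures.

(2.32e6) / (2.33e3) = 0.9957e3

996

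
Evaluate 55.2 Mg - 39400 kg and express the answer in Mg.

In Mg:
  55.2 Mg → 55.2
  39400 kg = 39400e-3 Mg = 39.4
Difference: 55.2 - 39.4 = 15.8

15.8 Mg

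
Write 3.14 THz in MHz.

tera = 1e12, mega = 1e6; factor is 1e6.
3.14 × 1e6 = 3140000

3140000 MHz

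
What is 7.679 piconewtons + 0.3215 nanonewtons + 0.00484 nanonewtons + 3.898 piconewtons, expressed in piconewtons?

337.917 piconewtons

In piconewtons:
  7.679 piconewtons → 7.679
  0.3215 nanonewtons = 0.3215 × 10³ piconewtons = 321.5
  0.00484 nanonewtons = 0.00484 × 10³ piconewtons = 4.84
  3.898 piconewtons → 3.898
Sum: 7.679 + 321.5 + 4.84 + 3.898 = 337.917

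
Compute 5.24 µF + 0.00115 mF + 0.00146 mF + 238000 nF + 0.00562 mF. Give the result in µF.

251.47 µF

In µF:
  5.24 µF → 5.24
  0.00115 mF = 0.00115 × 10^3 µF = 1.15
  0.00146 mF = 0.00146 × 10^3 µF = 1.46
  238000 nF = 238000 × 10^-3 µF = 238
  0.00562 mF = 0.00562 × 10^3 µF = 5.62
Sum: 5.24 + 1.15 + 1.46 + 238 + 5.62 = 251.47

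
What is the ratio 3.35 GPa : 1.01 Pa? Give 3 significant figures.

3320000000

(3.35 × 10⁹) / (1.01) = 3.317 × 10⁹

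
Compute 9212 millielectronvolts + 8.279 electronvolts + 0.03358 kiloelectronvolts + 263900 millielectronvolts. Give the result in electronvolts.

In electronvolts:
  9212 millielectronvolts = 9212 × 10^-3 electronvolts = 9.212
  8.279 electronvolts → 8.279
  0.03358 kiloelectronvolts = 0.03358 × 10^3 electronvolts = 33.58
  263900 millielectronvolts = 263900 × 10^-3 electronvolts = 263.9
Sum: 9.212 + 8.279 + 33.58 + 263.9 = 314.971

314.971 electronvolts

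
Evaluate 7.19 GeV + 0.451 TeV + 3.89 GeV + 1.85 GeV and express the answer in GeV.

463.93 GeV

In GeV:
  7.19 GeV → 7.19
  0.451 TeV = 0.451e3 GeV = 451
  3.89 GeV → 3.89
  1.85 GeV → 1.85
Sum: 7.19 + 451 + 3.89 + 1.85 = 463.93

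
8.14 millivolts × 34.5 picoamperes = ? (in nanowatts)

8.14e-3 × 34.5e-12 = 280.83e-15 W

0.00028083 nanowatts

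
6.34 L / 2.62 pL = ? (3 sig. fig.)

(6.34) / (2.62 × 10⁻¹²) = 2.42 × 10¹²

2420000000000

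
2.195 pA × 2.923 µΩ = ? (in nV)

0.000000006415985 nV

2.195e-12 × 2.923e-6 = 6.415985e-18 V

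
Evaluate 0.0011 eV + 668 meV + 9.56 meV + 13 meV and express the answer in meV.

691.66 meV

In meV:
  0.0011 eV = 0.0011 × 10^3 meV = 1.1
  668 meV → 668
  9.56 meV → 9.56
  13 meV → 13
Sum: 1.1 + 668 + 9.56 + 13 = 691.66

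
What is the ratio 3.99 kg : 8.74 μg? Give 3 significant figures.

(3.99 × 10³) / (8.74 × 10⁻⁶) = 0.4565 × 10⁹

457000000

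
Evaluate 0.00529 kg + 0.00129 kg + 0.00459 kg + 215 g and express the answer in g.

In g:
  0.00529 kg = 0.00529 × 10³ g = 5.29
  0.00129 kg = 0.00129 × 10³ g = 1.29
  0.00459 kg = 0.00459 × 10³ g = 4.59
  215 g → 215
Sum: 5.29 + 1.29 + 4.59 + 215 = 226.17

226.17 g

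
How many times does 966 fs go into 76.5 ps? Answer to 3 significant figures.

79.2

(76.5 × 10^-12) / (966 × 10^-15) = 0.07919 × 10^3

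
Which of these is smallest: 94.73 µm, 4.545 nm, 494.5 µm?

94.73 µm = 0.00009473 m
4.545 nm = 0.000000004545 m
494.5 µm = 0.0004945 m

4.545 nm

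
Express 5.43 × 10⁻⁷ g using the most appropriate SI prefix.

= 543 × 10⁻⁹ g; 10⁻⁹ is nano.

543 ng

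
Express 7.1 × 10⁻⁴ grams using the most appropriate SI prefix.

710 micrograms

= 710 × 10⁻⁶ grams; 10⁻⁶ is micro.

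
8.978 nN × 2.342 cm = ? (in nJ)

0.21026476 nJ

8.978 × 10⁻⁹ × 2.342 × 10⁻² = 21.026476 × 10⁻¹¹ J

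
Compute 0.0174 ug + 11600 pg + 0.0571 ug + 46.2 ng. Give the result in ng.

In ng:
  0.0174 ug = 0.0174 × 10^3 ng = 17.4
  11600 pg = 11600 × 10^-3 ng = 11.6
  0.0571 ug = 0.0571 × 10^3 ng = 57.1
  46.2 ng → 46.2
Sum: 17.4 + 11.6 + 57.1 + 46.2 = 132.3

132.3 ng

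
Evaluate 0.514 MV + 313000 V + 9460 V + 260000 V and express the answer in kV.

1096.46 kV

In kV:
  0.514 MV = 0.514 × 10³ kV = 514
  313000 V = 313000 × 10⁻³ kV = 313
  9460 V = 9460 × 10⁻³ kV = 9.46
  260000 V = 260000 × 10⁻³ kV = 260
Sum: 514 + 313 + 9.46 + 260 = 1096.46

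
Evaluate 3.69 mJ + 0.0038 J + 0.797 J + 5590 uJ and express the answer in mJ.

810.08 mJ

In mJ:
  3.69 mJ → 3.69
  0.0038 J = 0.0038 × 10³ mJ = 3.8
  0.797 J = 0.797 × 10³ mJ = 797
  5590 uJ = 5590 × 10⁻³ mJ = 5.59
Sum: 3.69 + 3.8 + 797 + 5.59 = 810.08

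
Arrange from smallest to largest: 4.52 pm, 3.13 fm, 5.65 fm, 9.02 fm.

3.13 fm < 5.65 fm < 9.02 fm < 4.52 pm

4.52 pm = 0.00000000000452 m
3.13 fm = 0.00000000000000313 m
5.65 fm = 0.00000000000000565 m
9.02 fm = 0.00000000000000902 m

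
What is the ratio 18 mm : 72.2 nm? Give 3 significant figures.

(18 × 10^-3) / (72.2 × 10^-9) = 0.2493 × 10^6

249000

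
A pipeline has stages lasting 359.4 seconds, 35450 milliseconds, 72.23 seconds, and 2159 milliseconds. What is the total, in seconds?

In seconds:
  359.4 seconds → 359.4
  35450 milliseconds = 35450 × 10⁻³ seconds = 35.45
  72.23 seconds → 72.23
  2159 milliseconds = 2159 × 10⁻³ seconds = 2.159
Sum: 359.4 + 35.45 + 72.23 + 2.159 = 469.239

469.239 seconds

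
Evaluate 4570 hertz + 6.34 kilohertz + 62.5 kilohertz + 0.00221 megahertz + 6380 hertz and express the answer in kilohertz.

In kilohertz:
  4570 hertz = 4570 × 10^-3 kilohertz = 4.57
  6.34 kilohertz → 6.34
  62.5 kilohertz → 62.5
  0.00221 megahertz = 0.00221 × 10^3 kilohertz = 2.21
  6380 hertz = 6380 × 10^-3 kilohertz = 6.38
Sum: 4.57 + 6.34 + 62.5 + 2.21 + 6.38 = 82

82 kilohertz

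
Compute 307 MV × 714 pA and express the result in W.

0.219198 W

307 × 10^6 × 714 × 10^-12 = 219198 × 10^-6 W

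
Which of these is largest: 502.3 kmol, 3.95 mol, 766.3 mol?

502.3 kmol

502.3 kmol = 502300 mol
3.95 mol = 3.95 mol
766.3 mol = 766.3 mol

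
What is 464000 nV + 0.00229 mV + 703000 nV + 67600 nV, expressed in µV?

1236.89 µV

In µV:
  464000 nV = 464000 × 10^-3 µV = 464
  0.00229 mV = 0.00229 × 10^3 µV = 2.29
  703000 nV = 703000 × 10^-3 µV = 703
  67600 nV = 67600 × 10^-3 µV = 67.6
Sum: 464 + 2.29 + 703 + 67.6 = 1236.89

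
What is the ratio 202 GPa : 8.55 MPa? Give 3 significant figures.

(202 × 10⁹) / (8.55 × 10⁶) = 23.63 × 10³

23600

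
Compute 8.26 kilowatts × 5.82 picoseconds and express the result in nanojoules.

48.0732 nanojoules

8.26e3 × 5.82e-12 = 48.0732e-9 J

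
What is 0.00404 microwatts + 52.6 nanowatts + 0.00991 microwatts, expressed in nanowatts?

66.55 nanowatts

In nanowatts:
  0.00404 microwatts = 0.00404 × 10³ nanowatts = 4.04
  52.6 nanowatts → 52.6
  0.00991 microwatts = 0.00991 × 10³ nanowatts = 9.91
Sum: 4.04 + 52.6 + 9.91 = 66.55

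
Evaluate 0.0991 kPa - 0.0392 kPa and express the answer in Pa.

In Pa:
  0.0991 kPa = 0.0991 × 10^3 Pa = 99.1
  0.0392 kPa = 0.0392 × 10^3 Pa = 39.2
Difference: 99.1 - 39.2 = 59.9

59.9 Pa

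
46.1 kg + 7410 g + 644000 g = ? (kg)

697.51 kg

In kg:
  46.1 kg → 46.1
  7410 g = 7410 × 10⁻³ kg = 7.41
  644000 g = 644000 × 10⁻³ kg = 644
Sum: 46.1 + 7.41 + 644 = 697.51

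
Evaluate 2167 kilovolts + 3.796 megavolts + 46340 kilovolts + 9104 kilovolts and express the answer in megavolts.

61.407 megavolts

In megavolts:
  2167 kilovolts = 2167 × 10⁻³ megavolts = 2.167
  3.796 megavolts → 3.796
  46340 kilovolts = 46340 × 10⁻³ megavolts = 46.34
  9104 kilovolts = 9104 × 10⁻³ megavolts = 9.104
Sum: 2.167 + 3.796 + 46.34 + 9.104 = 61.407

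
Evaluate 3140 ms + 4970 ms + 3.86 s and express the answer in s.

In s:
  3140 ms = 3140 × 10⁻³ s = 3.14
  4970 ms = 4970 × 10⁻³ s = 4.97
  3.86 s → 3.86
Sum: 3.14 + 4.97 + 3.86 = 11.97

11.97 s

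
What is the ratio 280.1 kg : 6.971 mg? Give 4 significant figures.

(280.1e3) / (6.971e-3) = 40.181e6

40180000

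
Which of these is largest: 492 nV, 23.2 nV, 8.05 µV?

8.05 µV

492 nV = 0.000000492 V
23.2 nV = 0.0000000232 V
8.05 µV = 0.00000805 V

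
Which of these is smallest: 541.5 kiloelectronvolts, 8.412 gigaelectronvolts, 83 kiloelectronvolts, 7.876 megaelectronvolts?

83 kiloelectronvolts

541.5 kiloelectronvolts = 541500 electronvolts
8.412 gigaelectronvolts = 8412000000 electronvolts
83 kiloelectronvolts = 83000 electronvolts
7.876 megaelectronvolts = 7876000 electronvolts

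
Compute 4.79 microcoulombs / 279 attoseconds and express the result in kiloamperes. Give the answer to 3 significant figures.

17200000 kiloamperes

(4.79 × 10^-6) / (279 × 10^-18) = 0.017168 × 10^12 A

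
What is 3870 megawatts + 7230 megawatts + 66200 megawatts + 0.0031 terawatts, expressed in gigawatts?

80.4 gigawatts

In gigawatts:
  3870 megawatts = 3870 × 10^-3 gigawatts = 3.87
  7230 megawatts = 7230 × 10^-3 gigawatts = 7.23
  66200 megawatts = 66200 × 10^-3 gigawatts = 66.2
  0.0031 terawatts = 0.0031 × 10^3 gigawatts = 3.1
Sum: 3.87 + 7.23 + 66.2 + 3.1 = 80.4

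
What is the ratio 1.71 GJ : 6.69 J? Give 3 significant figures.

256000000

(1.71 × 10⁹) / (6.69) = 0.2556 × 10⁹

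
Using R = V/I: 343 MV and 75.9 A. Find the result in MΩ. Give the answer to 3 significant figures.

4.52 MΩ

(343e6) / (75.9) = 4.5191e6 Ω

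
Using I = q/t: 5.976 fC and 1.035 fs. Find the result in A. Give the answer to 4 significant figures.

5.774 A

(5.976 × 10⁻¹⁵) / (1.035 × 10⁻¹⁵) = 5.77391 A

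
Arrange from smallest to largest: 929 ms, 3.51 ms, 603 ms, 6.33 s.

3.51 ms < 603 ms < 929 ms < 6.33 s

929 ms = 0.929 s
3.51 ms = 0.00351 s
603 ms = 0.603 s
6.33 s = 6.33 s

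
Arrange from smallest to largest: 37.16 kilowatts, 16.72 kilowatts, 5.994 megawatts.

37.16 kilowatts = 37160 watts
16.72 kilowatts = 16720 watts
5.994 megawatts = 5994000 watts

16.72 kilowatts < 37.16 kilowatts < 5.994 megawatts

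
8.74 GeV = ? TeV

giga = 10⁹, tera = 10¹²; factor is 10⁻³.
8.74 × 10⁻³ = 0.00874

0.00874 TeV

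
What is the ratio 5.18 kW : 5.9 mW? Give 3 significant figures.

878000

(5.18 × 10^3) / (5.9 × 10^-3) = 0.878 × 10^6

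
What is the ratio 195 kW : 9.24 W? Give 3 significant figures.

21100

(195 × 10³) / (9.24) = 21.1 × 10³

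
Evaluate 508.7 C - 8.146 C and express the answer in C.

In C:
  508.7 C → 508.7
  8.146 C → 8.146
Difference: 508.7 - 8.146 = 500.554

500.554 C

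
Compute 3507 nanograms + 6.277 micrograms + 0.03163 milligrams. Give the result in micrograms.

41.414 micrograms

In micrograms:
  3507 nanograms = 3507 × 10⁻³ micrograms = 3.507
  6.277 micrograms → 6.277
  0.03163 milligrams = 0.03163 × 10³ micrograms = 31.63
Sum: 3.507 + 6.277 + 31.63 = 41.414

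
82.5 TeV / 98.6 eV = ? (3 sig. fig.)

837000000000

(82.5 × 10^12) / (98.6) = 0.8367 × 10^12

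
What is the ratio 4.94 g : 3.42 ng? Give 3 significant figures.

(4.94) / (3.42e-9) = 1.444e9

1440000000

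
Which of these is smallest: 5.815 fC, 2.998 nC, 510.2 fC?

5.815 fC = 0.000000000000005815 C
2.998 nC = 0.000000002998 C
510.2 fC = 0.0000000000005102 C

5.815 fC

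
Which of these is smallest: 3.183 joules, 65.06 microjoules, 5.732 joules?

65.06 microjoules

3.183 joules = 3.183 joules
65.06 microjoules = 0.00006506 joules
5.732 joules = 5.732 joules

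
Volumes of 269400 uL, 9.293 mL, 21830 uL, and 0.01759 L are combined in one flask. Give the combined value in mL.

In mL:
  269400 uL = 269400 × 10⁻³ mL = 269.4
  9.293 mL → 9.293
  21830 uL = 21830 × 10⁻³ mL = 21.83
  0.01759 L = 0.01759 × 10³ mL = 17.59
Sum: 269.4 + 9.293 + 21.83 + 17.59 = 318.113

318.113 mL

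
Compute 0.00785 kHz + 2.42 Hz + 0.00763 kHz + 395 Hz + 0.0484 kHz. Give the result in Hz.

In Hz:
  0.00785 kHz = 0.00785e3 Hz = 7.85
  2.42 Hz → 2.42
  0.00763 kHz = 0.00763e3 Hz = 7.63
  395 Hz → 395
  0.0484 kHz = 0.0484e3 Hz = 48.4
Sum: 7.85 + 2.42 + 7.63 + 395 + 48.4 = 461.3

461.3 Hz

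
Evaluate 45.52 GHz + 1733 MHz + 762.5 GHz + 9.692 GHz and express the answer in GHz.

819.445 GHz

In GHz:
  45.52 GHz → 45.52
  1733 MHz = 1733 × 10^-3 GHz = 1.733
  762.5 GHz → 762.5
  9.692 GHz → 9.692
Sum: 45.52 + 1.733 + 762.5 + 9.692 = 819.445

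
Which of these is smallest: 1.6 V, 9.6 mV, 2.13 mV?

1.6 V = 1.6 V
9.6 mV = 0.0096 V
2.13 mV = 0.00213 V

2.13 mV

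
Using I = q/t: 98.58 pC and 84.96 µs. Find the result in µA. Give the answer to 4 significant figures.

(98.58e-12) / (84.96e-6) = 1.16031e-6 A

1.160 µA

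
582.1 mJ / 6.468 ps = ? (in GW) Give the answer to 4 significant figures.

90.00 GW

(582.1e-3) / (6.468e-12) = 89.9969e9 W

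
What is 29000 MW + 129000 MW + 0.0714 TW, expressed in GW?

In GW:
  29000 MW = 29000e-3 GW = 29
  129000 MW = 129000e-3 GW = 129
  0.0714 TW = 0.0714e3 GW = 71.4
Sum: 29 + 129 + 71.4 = 229.4

229.4 GW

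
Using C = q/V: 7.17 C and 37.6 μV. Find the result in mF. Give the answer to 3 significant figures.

191000000 mF

(7.17) / (37.6e-6) = 0.19069e6 F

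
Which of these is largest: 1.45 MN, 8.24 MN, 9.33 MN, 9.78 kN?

1.45 MN = 1450000 N
8.24 MN = 8240000 N
9.33 MN = 9330000 N
9.78 kN = 9780 N

9.33 MN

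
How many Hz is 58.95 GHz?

giga = 10^9, (no prefix) = 10^0; factor is 10^9.
58.95 × 10^9 = 58950000000

58950000000 Hz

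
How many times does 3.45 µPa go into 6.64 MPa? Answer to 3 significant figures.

1920000000000

(6.64 × 10^6) / (3.45 × 10^-6) = 1.925 × 10^12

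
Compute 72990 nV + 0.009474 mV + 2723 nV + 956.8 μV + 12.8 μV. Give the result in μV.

1054.787 μV

In μV:
  72990 nV = 72990e-3 μV = 72.99
  0.009474 mV = 0.009474e3 μV = 9.474
  2723 nV = 2723e-3 μV = 2.723
  956.8 μV → 956.8
  12.8 μV → 12.8
Sum: 72.99 + 9.474 + 2.723 + 956.8 + 12.8 = 1054.787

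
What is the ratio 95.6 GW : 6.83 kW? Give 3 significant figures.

14000000

(95.6 × 10^9) / (6.83 × 10^3) = 14 × 10^6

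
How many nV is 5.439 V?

(no prefix) = 1e0, nano = 1e-9; factor is 1e9.
5.439 × 1e9 = 5439000000

5439000000 nV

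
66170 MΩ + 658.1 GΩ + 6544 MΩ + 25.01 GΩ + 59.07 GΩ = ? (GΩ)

In GΩ:
  66170 MΩ = 66170 × 10⁻³ GΩ = 66.17
  658.1 GΩ → 658.1
  6544 MΩ = 6544 × 10⁻³ GΩ = 6.544
  25.01 GΩ → 25.01
  59.07 GΩ → 59.07
Sum: 66.17 + 658.1 + 6.544 + 25.01 + 59.07 = 814.894

814.894 GΩ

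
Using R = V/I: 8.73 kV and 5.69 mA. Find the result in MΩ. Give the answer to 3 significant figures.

1.53 MΩ

(8.73 × 10^3) / (5.69 × 10^-3) = 1.5343 × 10^6 Ω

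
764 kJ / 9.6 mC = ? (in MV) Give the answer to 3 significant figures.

79.6 MV

(764e3) / (9.6e-3) = 79.583e6 V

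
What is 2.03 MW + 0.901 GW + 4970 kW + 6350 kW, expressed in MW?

In MW:
  2.03 MW → 2.03
  0.901 GW = 0.901 × 10³ MW = 901
  4970 kW = 4970 × 10⁻³ MW = 4.97
  6350 kW = 6350 × 10⁻³ MW = 6.35
Sum: 2.03 + 901 + 4.97 + 6.35 = 914.35

914.35 MW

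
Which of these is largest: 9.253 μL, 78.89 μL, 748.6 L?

748.6 L

9.253 μL = 0.000009253 L
78.89 μL = 0.00007889 L
748.6 L = 748.6 L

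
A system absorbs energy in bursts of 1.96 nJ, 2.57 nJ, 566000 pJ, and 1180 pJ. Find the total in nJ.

571.71 nJ

In nJ:
  1.96 nJ → 1.96
  2.57 nJ → 2.57
  566000 pJ = 566000 × 10^-3 nJ = 566
  1180 pJ = 1180 × 10^-3 nJ = 1.18
Sum: 1.96 + 2.57 + 566 + 1.18 = 571.71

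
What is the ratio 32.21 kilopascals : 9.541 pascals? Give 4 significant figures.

3376

(32.21 × 10³) / (9.541) = 3.376 × 10³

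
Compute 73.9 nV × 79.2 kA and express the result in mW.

5.85288 mW

73.9 × 10^-9 × 79.2 × 10^3 = 5852.88 × 10^-6 W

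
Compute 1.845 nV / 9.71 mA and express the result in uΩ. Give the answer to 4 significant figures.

0.1900 uΩ

(1.845e-9) / (9.71e-3) = 0.19001e-6 Ω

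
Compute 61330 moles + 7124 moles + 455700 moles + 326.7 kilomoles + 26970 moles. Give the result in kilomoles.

In kilomoles:
  61330 moles = 61330 × 10⁻³ kilomoles = 61.33
  7124 moles = 7124 × 10⁻³ kilomoles = 7.124
  455700 moles = 455700 × 10⁻³ kilomoles = 455.7
  326.7 kilomoles → 326.7
  26970 moles = 26970 × 10⁻³ kilomoles = 26.97
Sum: 61.33 + 7.124 + 455.7 + 326.7 + 26.97 = 877.824

877.824 kilomoles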